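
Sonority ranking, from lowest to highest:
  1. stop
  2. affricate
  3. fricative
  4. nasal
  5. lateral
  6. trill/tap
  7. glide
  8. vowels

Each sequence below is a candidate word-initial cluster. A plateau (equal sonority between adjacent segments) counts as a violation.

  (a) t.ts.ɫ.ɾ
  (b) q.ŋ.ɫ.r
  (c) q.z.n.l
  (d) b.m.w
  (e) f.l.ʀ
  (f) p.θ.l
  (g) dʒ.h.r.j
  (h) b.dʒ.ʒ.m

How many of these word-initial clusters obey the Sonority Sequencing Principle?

(a) 1-2-5-6 → obeys
(b) 1-4-5-6 → obeys
(c) 1-3-4-5 → obeys
(d) 1-4-7 → obeys
(e) 3-5-6 → obeys
(f) 1-3-5 → obeys
(g) 2-3-6-7 → obeys
(h) 1-2-3-4 → obeys

8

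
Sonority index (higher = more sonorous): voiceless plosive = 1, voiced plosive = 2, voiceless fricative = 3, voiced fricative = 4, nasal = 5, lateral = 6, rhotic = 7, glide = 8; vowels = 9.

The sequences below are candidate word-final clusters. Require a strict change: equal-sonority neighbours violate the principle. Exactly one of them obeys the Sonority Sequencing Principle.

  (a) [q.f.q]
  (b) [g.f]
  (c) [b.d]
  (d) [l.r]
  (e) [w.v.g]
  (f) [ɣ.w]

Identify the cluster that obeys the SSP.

(a) 1-3-1 → violates
(b) 2-3 → violates
(c) 2-2 → violates
(d) 6-7 → violates
(e) 8-4-2 → obeys
(f) 4-8 → violates

e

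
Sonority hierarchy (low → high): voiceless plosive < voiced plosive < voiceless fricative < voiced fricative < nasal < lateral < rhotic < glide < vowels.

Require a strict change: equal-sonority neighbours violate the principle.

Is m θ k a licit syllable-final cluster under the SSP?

yes

/m/ — nasal, sonority 5.
/θ/ — voiceless fricative, sonority 3.
/k/ — voiceless plosive, sonority 1.
The profile 5-3-1 strictly falls, so the syllable-final cluster satisfies the SSP.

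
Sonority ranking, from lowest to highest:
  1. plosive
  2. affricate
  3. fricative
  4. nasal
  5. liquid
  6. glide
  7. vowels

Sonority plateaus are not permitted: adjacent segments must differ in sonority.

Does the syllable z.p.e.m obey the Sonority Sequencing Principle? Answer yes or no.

no

Onset: /z/ is a fricative (sonority 3), /p/ is a plosive (sonority 1); then the nucleus /e/ (sonority 7).
Onset profile 3-1-7 — does not strictly rise throughout.
Coda: /m/ is a nasal (sonority 4).
Coda profile 7-4 — falls from the nucleus.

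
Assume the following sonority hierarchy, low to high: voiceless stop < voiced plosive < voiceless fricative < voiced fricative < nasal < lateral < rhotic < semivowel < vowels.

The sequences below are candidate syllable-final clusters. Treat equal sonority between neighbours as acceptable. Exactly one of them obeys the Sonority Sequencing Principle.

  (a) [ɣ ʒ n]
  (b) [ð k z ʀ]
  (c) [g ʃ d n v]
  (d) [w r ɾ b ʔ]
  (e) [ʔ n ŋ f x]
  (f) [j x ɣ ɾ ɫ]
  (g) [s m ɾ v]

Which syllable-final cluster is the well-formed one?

(a) sonority 4-4-5: ill-formed.
(b) sonority 4-1-4-7: ill-formed.
(c) sonority 2-3-2-5-4: ill-formed.
(d) sonority 8-7-7-2-1: well-formed.
(e) sonority 1-5-5-3-3: ill-formed.
(f) sonority 8-3-4-7-6: ill-formed.
(g) sonority 3-5-7-4: ill-formed.

d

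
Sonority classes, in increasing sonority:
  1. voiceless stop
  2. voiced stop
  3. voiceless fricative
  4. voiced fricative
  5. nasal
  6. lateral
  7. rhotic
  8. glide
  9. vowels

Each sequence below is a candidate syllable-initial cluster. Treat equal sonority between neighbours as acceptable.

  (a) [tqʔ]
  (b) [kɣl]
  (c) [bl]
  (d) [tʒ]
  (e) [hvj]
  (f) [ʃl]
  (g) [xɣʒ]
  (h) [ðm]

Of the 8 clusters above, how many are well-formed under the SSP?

(a) [tqʔ]: profile 1-1-1 — obeys.
(b) [kɣl]: profile 1-4-6 — obeys.
(c) [bl]: profile 2-6 — obeys.
(d) [tʒ]: profile 1-4 — obeys.
(e) [hvj]: profile 3-4-8 — obeys.
(f) [ʃl]: profile 3-6 — obeys.
(g) [xɣʒ]: profile 3-4-4 — obeys.
(h) [ðm]: profile 4-5 — obeys.

8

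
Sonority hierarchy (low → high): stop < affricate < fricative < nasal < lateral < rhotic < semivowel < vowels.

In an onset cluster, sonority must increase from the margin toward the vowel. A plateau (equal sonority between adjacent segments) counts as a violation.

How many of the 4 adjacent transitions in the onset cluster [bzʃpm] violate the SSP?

2

/b/ is a stop (sonority 1).
/z/ is a fricative (sonority 3).
/ʃ/ is a fricative (sonority 3).
/p/ is a stop (sonority 1).
/m/ is a nasal (sonority 4).
/b/→/z/: 1→3 (rises) — ok.
/z/→/ʃ/: 3→3 (plateau) — violation.
/ʃ/→/p/: 3→1 (does not rise) — violation.
/p/→/m/: 1→4 (rises) — ok.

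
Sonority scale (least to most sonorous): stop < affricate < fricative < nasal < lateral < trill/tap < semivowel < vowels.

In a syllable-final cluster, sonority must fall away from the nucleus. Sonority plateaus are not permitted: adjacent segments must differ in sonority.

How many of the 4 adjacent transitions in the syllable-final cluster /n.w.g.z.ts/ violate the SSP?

2

/n/: nasal = 4.
/w/: semivowel = 7.
/g/: stop = 1.
/z/: fricative = 3.
/ts/: affricate = 2.
/n/→/w/: 4→7 (does not fall) — violation.
/w/→/g/: 7→1 (falls) — ok.
/g/→/z/: 1→3 (does not fall) — violation.
/z/→/ts/: 3→2 (falls) — ok.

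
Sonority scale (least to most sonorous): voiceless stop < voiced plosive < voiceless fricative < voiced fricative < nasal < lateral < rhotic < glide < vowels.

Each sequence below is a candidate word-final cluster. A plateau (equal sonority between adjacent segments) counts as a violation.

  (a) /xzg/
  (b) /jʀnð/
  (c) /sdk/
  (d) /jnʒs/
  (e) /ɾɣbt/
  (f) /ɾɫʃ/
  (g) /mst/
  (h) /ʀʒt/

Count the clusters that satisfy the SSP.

7

(a) sonority 3-4-2: ill-formed.
(b) sonority 8-7-5-4: well-formed.
(c) sonority 3-2-1: well-formed.
(d) sonority 8-5-4-3: well-formed.
(e) sonority 7-4-2-1: well-formed.
(f) sonority 7-6-3: well-formed.
(g) sonority 5-3-1: well-formed.
(h) sonority 7-4-1: well-formed.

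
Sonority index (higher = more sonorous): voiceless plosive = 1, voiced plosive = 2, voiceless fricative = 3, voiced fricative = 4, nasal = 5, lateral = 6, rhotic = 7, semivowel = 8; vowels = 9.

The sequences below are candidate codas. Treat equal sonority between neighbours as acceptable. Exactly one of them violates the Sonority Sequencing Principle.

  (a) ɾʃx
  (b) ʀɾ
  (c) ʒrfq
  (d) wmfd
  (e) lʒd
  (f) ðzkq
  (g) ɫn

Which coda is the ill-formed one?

(a) sonority 7-3-3: well-formed.
(b) sonority 7-7: well-formed.
(c) sonority 4-7-3-1: ill-formed.
(d) sonority 8-5-3-2: well-formed.
(e) sonority 6-4-2: well-formed.
(f) sonority 4-4-1-1: well-formed.
(g) sonority 6-5: well-formed.

c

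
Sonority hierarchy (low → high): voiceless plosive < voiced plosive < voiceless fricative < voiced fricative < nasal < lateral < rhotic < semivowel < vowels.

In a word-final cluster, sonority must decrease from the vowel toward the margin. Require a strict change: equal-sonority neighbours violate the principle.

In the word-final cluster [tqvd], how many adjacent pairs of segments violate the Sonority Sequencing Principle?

/t/ is a voiceless plosive (sonority 1).
/q/ is a voiceless plosive (sonority 1).
/v/ is a voiced fricative (sonority 4).
/d/ is a voiced plosive (sonority 2).
/t/→/q/: 1→1 (plateau) — violation.
/q/→/v/: 1→4 (does not fall) — violation.
/v/→/d/: 4→2 (falls) — ok.

2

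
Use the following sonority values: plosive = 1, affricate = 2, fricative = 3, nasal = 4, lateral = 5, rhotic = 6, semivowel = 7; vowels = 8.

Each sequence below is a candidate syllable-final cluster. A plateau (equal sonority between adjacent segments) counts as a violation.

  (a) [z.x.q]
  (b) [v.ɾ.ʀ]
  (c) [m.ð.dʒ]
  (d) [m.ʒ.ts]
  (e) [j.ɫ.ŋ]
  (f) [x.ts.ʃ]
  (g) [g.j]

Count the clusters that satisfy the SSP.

(a) [z.x.q]: profile 3-3-1 — violates.
(b) [v.ɾ.ʀ]: profile 3-6-6 — violates.
(c) [m.ð.dʒ]: profile 4-3-2 — obeys.
(d) [m.ʒ.ts]: profile 4-3-2 — obeys.
(e) [j.ɫ.ŋ]: profile 7-5-4 — obeys.
(f) [x.ts.ʃ]: profile 3-2-3 — violates.
(g) [g.j]: profile 1-7 — violates.

3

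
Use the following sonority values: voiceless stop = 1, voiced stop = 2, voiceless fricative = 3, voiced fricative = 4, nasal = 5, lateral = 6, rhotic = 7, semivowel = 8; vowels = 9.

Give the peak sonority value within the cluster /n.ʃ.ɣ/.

5

/n/: nasal = 5.
/ʃ/: voiceless fricative = 3.
/ɣ/: voiced fricative = 4.
The maximum is 5.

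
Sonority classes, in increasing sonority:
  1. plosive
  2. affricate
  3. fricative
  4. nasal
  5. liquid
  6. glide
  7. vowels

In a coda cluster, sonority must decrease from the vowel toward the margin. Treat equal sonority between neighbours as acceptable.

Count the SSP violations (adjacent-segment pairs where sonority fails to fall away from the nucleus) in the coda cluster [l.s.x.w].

/l/ is a liquid (sonority 5).
/s/ is a fricative (sonority 3).
/x/ is a fricative (sonority 3).
/w/ is a glide (sonority 6).
/l/→/s/: 5→3 (falls) — ok.
/s/→/x/: 3→3 (plateau, allowed) — ok.
/x/→/w/: 3→6 (does not fall) — violation.

1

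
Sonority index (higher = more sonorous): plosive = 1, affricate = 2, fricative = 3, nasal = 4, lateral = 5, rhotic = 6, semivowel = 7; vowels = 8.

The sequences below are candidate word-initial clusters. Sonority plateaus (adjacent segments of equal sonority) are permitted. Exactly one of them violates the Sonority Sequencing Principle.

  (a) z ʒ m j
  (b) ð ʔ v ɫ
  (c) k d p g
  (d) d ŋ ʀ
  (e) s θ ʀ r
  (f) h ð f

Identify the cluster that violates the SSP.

(a) 3-3-4-7 → obeys
(b) 3-1-3-5 → violates
(c) 1-1-1-1 → obeys
(d) 1-4-6 → obeys
(e) 3-3-6-6 → obeys
(f) 3-3-3 → obeys

b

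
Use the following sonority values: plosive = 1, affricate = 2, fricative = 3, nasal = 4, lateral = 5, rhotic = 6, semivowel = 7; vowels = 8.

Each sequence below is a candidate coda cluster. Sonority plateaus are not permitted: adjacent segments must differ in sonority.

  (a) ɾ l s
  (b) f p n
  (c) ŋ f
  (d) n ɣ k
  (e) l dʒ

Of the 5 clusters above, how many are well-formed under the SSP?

(a) ɾ l s: profile 6-5-3 — obeys.
(b) f p n: profile 3-1-4 — violates.
(c) ŋ f: profile 4-3 — obeys.
(d) n ɣ k: profile 4-3-1 — obeys.
(e) l dʒ: profile 5-2 — obeys.

4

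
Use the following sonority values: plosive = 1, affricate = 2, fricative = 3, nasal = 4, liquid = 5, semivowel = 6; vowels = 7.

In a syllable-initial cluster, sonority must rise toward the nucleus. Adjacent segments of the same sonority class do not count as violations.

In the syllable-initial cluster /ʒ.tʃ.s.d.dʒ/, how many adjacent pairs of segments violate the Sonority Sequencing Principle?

2

/ʒ/: fricative = 3.
/tʃ/: affricate = 2.
/s/: fricative = 3.
/d/: plosive = 1.
/dʒ/: affricate = 2.
/ʒ/→/tʃ/: 3→2 (does not rise) — violation.
/tʃ/→/s/: 2→3 (rises) — ok.
/s/→/d/: 3→1 (does not rise) — violation.
/d/→/dʒ/: 1→2 (rises) — ok.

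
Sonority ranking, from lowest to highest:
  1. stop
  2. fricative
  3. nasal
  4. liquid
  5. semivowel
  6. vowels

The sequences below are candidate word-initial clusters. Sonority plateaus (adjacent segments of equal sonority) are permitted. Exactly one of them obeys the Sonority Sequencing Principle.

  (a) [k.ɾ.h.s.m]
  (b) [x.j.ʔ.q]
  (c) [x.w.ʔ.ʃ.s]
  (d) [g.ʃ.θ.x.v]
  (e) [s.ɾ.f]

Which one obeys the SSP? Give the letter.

(a) 1-4-2-2-3 → violates
(b) 2-5-1-1 → violates
(c) 2-5-1-2-2 → violates
(d) 1-2-2-2-2 → obeys
(e) 2-4-2 → violates

d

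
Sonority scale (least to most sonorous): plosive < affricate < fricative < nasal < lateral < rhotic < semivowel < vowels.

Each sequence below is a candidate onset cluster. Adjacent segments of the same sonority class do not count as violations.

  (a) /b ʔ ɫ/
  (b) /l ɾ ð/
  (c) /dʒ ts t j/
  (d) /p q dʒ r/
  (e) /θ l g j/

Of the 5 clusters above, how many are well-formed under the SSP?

(a) 1-1-5 → obeys
(b) 5-6-3 → violates
(c) 2-2-1-7 → violates
(d) 1-1-2-6 → obeys
(e) 3-5-1-7 → violates

2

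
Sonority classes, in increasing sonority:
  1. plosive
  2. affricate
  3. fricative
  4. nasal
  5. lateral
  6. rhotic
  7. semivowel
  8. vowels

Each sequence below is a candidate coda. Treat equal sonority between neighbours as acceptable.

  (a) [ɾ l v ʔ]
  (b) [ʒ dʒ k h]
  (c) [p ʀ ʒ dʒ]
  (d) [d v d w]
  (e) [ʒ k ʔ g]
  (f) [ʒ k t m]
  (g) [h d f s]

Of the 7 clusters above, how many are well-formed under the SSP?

(a) sonority 6-5-3-1: well-formed.
(b) sonority 3-2-1-3: ill-formed.
(c) sonority 1-6-3-2: ill-formed.
(d) sonority 1-3-1-7: ill-formed.
(e) sonority 3-1-1-1: well-formed.
(f) sonority 3-1-1-4: ill-formed.
(g) sonority 3-1-3-3: ill-formed.

2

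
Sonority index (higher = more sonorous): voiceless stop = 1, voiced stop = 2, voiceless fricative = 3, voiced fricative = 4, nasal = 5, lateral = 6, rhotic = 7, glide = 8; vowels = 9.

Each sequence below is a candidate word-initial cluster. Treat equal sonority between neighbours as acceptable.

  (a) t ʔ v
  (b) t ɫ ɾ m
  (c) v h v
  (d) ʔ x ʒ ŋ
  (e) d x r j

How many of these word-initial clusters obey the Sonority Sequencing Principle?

(a) t ʔ v: profile 1-1-4 — obeys.
(b) t ɫ ɾ m: profile 1-6-7-5 — violates.
(c) v h v: profile 4-3-4 — violates.
(d) ʔ x ʒ ŋ: profile 1-3-4-5 — obeys.
(e) d x r j: profile 2-3-7-8 — obeys.

3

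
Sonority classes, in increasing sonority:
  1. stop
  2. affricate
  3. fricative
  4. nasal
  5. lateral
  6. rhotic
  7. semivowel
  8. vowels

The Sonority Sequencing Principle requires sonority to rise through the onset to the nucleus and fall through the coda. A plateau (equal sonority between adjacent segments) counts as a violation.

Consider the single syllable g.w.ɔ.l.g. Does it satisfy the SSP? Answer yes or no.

Onset: /g/ is a stop (sonority 1), /w/ is a semivowel (sonority 7); then the nucleus /ɔ/ (sonority 8).
Onset profile 1-7-8 — rises to the nucleus.
Coda: /l/ is a lateral (sonority 5), /g/ is a stop (sonority 1).
Coda profile 8-5-1 — falls from the nucleus.

yes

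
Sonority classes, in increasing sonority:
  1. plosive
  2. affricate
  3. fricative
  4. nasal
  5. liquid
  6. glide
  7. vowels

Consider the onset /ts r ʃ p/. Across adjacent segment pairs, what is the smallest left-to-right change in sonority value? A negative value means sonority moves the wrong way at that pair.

/ts/ is an affricate (sonority 2).
/r/ is a liquid (sonority 5).
/ʃ/ is a fricative (sonority 3).
/p/ is a plosive (sonority 1).
/ts/→/r/: change +3.
/r/→/ʃ/: change -2.
/ʃ/→/p/: change -2.
Minimum = -2.

-2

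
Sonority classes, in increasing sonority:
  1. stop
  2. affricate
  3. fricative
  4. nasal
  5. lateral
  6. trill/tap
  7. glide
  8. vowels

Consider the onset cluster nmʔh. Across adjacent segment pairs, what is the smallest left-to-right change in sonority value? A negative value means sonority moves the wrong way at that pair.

/n/ — nasal, sonority 4.
/m/ — nasal, sonority 4.
/ʔ/ — stop, sonority 1.
/h/ — fricative, sonority 3.
/n/→/m/: change +0.
/m/→/ʔ/: change -3.
/ʔ/→/h/: change +2.
Minimum = -3.

-3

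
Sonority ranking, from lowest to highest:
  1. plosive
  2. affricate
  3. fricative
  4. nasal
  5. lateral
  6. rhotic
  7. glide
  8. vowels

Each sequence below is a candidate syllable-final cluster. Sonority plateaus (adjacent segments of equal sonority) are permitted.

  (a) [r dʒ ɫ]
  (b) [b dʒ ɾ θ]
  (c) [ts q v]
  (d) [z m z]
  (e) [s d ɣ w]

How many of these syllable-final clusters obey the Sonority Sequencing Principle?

(a) [r dʒ ɫ]: profile 6-2-5 — violates.
(b) [b dʒ ɾ θ]: profile 1-2-6-3 — violates.
(c) [ts q v]: profile 2-1-3 — violates.
(d) [z m z]: profile 3-4-3 — violates.
(e) [s d ɣ w]: profile 3-1-3-7 — violates.

0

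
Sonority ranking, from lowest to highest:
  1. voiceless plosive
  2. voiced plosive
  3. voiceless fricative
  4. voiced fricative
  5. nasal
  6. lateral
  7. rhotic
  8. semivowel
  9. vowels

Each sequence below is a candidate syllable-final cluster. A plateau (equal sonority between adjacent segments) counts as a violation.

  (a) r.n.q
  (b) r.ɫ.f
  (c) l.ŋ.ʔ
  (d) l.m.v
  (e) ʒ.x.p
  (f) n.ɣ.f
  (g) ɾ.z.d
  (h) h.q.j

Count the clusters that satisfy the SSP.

(a) 7-5-1 → obeys
(b) 7-6-3 → obeys
(c) 6-5-1 → obeys
(d) 6-5-4 → obeys
(e) 4-3-1 → obeys
(f) 5-4-3 → obeys
(g) 7-4-2 → obeys
(h) 3-1-8 → violates

7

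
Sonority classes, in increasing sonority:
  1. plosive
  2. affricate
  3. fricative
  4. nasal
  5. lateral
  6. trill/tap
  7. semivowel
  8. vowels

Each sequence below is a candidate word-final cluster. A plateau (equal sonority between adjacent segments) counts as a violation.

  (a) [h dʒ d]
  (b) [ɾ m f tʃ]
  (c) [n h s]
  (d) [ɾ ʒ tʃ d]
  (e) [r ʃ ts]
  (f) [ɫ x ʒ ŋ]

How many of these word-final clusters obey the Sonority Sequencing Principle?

4

(a) 3-2-1 → obeys
(b) 6-4-3-2 → obeys
(c) 4-3-3 → violates
(d) 6-3-2-1 → obeys
(e) 6-3-2 → obeys
(f) 5-3-3-4 → violates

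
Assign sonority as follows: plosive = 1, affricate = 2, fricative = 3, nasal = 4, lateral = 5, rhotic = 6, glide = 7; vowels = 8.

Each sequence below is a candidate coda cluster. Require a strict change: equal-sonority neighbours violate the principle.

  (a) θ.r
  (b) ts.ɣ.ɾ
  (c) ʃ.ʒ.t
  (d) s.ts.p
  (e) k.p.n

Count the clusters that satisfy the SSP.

(a) 3-6 → violates
(b) 2-3-6 → violates
(c) 3-3-1 → violates
(d) 3-2-1 → obeys
(e) 1-1-4 → violates

1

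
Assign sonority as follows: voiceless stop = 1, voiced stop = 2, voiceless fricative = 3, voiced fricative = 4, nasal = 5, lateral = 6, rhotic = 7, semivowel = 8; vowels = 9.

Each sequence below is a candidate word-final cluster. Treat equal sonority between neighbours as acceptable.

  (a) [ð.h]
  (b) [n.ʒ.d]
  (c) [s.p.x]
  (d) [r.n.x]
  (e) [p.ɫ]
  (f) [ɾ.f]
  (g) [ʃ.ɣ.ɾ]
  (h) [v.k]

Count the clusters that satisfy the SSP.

(a) [ð.h]: profile 4-3 — obeys.
(b) [n.ʒ.d]: profile 5-4-2 — obeys.
(c) [s.p.x]: profile 3-1-3 — violates.
(d) [r.n.x]: profile 7-5-3 — obeys.
(e) [p.ɫ]: profile 1-6 — violates.
(f) [ɾ.f]: profile 7-3 — obeys.
(g) [ʃ.ɣ.ɾ]: profile 3-4-7 — violates.
(h) [v.k]: profile 4-1 — obeys.

5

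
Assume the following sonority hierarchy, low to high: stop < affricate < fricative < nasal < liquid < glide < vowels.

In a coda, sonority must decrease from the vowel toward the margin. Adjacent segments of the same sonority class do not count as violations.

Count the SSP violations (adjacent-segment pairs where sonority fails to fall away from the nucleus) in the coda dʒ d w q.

1

/dʒ/: affricate = 2.
/d/: stop = 1.
/w/: glide = 6.
/q/: stop = 1.
/dʒ/→/d/: 2→1 (falls) — ok.
/d/→/w/: 1→6 (does not fall) — violation.
/w/→/q/: 6→1 (falls) — ok.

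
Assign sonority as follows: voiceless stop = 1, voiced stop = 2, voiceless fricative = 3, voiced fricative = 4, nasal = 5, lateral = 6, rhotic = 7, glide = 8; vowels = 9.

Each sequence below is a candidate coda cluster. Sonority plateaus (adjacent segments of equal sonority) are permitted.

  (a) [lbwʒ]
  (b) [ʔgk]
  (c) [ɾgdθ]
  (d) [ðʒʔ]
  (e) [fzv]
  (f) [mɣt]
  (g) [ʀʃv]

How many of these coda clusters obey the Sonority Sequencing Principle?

2

(a) 6-2-8-4 → violates
(b) 1-2-1 → violates
(c) 7-2-2-3 → violates
(d) 4-4-1 → obeys
(e) 3-4-4 → violates
(f) 5-4-1 → obeys
(g) 7-3-4 → violates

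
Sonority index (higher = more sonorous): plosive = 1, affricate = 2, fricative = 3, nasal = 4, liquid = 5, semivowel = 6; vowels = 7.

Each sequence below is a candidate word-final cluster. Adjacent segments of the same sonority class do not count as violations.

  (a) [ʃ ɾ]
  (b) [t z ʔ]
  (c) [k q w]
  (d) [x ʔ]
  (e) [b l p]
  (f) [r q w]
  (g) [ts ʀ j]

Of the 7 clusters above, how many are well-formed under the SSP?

(a) [ʃ ɾ]: profile 3-5 — violates.
(b) [t z ʔ]: profile 1-3-1 — violates.
(c) [k q w]: profile 1-1-6 — violates.
(d) [x ʔ]: profile 3-1 — obeys.
(e) [b l p]: profile 1-5-1 — violates.
(f) [r q w]: profile 5-1-6 — violates.
(g) [ts ʀ j]: profile 2-5-6 — violates.

1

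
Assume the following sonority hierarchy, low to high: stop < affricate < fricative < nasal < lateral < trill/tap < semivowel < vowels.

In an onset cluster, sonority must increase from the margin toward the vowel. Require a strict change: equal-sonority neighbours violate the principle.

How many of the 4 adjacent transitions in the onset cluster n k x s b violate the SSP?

3

/n/ — nasal, sonority 4.
/k/ — stop, sonority 1.
/x/ — fricative, sonority 3.
/s/ — fricative, sonority 3.
/b/ — stop, sonority 1.
/n/→/k/: 4→1 (does not rise) — violation.
/k/→/x/: 1→3 (rises) — ok.
/x/→/s/: 3→3 (plateau) — violation.
/s/→/b/: 3→1 (does not rise) — violation.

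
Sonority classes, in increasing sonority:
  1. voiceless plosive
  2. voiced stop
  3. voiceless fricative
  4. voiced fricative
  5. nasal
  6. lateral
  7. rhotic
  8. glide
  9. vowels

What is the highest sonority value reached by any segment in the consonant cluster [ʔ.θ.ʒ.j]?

8

/ʔ/ — voiceless plosive, sonority 1.
/θ/ — voiceless fricative, sonority 3.
/ʒ/ — voiced fricative, sonority 4.
/j/ — glide, sonority 8.
The maximum is 8.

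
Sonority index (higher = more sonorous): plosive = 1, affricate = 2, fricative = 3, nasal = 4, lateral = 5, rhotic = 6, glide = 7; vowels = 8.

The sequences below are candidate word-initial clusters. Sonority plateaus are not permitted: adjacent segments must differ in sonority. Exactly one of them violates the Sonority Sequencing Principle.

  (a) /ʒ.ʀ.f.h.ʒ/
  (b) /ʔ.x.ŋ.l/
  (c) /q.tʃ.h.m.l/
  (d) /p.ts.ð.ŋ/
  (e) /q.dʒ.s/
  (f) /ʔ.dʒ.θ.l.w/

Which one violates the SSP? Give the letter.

(a) /ʒ.ʀ.f.h.ʒ/: profile 3-6-3-3-3 — violates.
(b) /ʔ.x.ŋ.l/: profile 1-3-4-5 — obeys.
(c) /q.tʃ.h.m.l/: profile 1-2-3-4-5 — obeys.
(d) /p.ts.ð.ŋ/: profile 1-2-3-4 — obeys.
(e) /q.dʒ.s/: profile 1-2-3 — obeys.
(f) /ʔ.dʒ.θ.l.w/: profile 1-2-3-5-7 — obeys.

a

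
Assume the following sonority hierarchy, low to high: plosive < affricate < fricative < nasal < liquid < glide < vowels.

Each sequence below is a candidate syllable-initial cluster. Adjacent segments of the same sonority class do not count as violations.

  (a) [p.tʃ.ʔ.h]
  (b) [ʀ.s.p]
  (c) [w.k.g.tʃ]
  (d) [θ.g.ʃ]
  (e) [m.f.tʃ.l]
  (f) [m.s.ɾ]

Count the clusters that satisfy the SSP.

(a) [p.tʃ.ʔ.h]: profile 1-2-1-3 — violates.
(b) [ʀ.s.p]: profile 5-3-1 — violates.
(c) [w.k.g.tʃ]: profile 6-1-1-2 — violates.
(d) [θ.g.ʃ]: profile 3-1-3 — violates.
(e) [m.f.tʃ.l]: profile 4-3-2-5 — violates.
(f) [m.s.ɾ]: profile 4-3-5 — violates.

0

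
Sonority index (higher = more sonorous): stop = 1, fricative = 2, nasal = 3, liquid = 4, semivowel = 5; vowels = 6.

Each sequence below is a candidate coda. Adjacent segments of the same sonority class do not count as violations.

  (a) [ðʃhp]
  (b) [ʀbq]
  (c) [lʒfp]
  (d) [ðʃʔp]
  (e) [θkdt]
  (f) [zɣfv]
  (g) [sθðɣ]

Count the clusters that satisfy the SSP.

7

(a) 2-2-2-1 → obeys
(b) 4-1-1 → obeys
(c) 4-2-2-1 → obeys
(d) 2-2-1-1 → obeys
(e) 2-1-1-1 → obeys
(f) 2-2-2-2 → obeys
(g) 2-2-2-2 → obeys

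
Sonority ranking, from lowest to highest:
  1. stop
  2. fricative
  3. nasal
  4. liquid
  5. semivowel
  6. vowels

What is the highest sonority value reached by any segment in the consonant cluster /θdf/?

/θ/ — fricative, sonority 2.
/d/ — stop, sonority 1.
/f/ — fricative, sonority 2.
The maximum is 2.

2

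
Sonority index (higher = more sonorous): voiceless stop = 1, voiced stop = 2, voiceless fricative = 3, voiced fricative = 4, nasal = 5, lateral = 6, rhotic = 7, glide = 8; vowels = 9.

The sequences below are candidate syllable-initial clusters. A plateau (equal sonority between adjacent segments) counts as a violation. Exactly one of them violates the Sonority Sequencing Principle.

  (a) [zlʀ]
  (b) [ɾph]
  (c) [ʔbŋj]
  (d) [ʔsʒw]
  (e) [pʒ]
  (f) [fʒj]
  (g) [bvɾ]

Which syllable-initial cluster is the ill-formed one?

b

(a) 4-6-7 → obeys
(b) 7-1-3 → violates
(c) 1-2-5-8 → obeys
(d) 1-3-4-8 → obeys
(e) 1-4 → obeys
(f) 3-4-8 → obeys
(g) 2-4-7 → obeys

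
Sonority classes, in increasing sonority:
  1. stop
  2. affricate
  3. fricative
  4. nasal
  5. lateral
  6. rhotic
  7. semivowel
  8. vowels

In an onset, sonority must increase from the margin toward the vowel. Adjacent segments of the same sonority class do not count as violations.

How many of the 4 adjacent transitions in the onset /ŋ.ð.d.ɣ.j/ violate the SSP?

/ŋ/: nasal = 4.
/ð/: fricative = 3.
/d/: stop = 1.
/ɣ/: fricative = 3.
/j/: semivowel = 7.
/ŋ/→/ð/: 4→3 (does not rise) — violation.
/ð/→/d/: 3→1 (does not rise) — violation.
/d/→/ɣ/: 1→3 (rises) — ok.
/ɣ/→/j/: 3→7 (rises) — ok.

2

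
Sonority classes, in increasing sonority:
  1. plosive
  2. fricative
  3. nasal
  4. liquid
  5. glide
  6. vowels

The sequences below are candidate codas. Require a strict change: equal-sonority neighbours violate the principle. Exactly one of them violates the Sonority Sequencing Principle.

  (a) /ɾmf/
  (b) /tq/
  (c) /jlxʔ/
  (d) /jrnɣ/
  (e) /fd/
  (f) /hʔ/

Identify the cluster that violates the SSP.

b

(a) sonority 4-3-2: well-formed.
(b) sonority 1-1: ill-formed.
(c) sonority 5-4-2-1: well-formed.
(d) sonority 5-4-3-2: well-formed.
(e) sonority 2-1: well-formed.
(f) sonority 2-1: well-formed.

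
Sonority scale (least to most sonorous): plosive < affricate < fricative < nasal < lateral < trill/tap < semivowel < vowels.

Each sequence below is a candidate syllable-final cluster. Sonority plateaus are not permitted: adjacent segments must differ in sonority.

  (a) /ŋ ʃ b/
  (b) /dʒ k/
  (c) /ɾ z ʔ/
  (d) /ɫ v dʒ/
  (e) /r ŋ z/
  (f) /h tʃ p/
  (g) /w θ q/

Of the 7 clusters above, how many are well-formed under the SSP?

(a) /ŋ ʃ b/: profile 4-3-1 — obeys.
(b) /dʒ k/: profile 2-1 — obeys.
(c) /ɾ z ʔ/: profile 6-3-1 — obeys.
(d) /ɫ v dʒ/: profile 5-3-2 — obeys.
(e) /r ŋ z/: profile 6-4-3 — obeys.
(f) /h tʃ p/: profile 3-2-1 — obeys.
(g) /w θ q/: profile 7-3-1 — obeys.

7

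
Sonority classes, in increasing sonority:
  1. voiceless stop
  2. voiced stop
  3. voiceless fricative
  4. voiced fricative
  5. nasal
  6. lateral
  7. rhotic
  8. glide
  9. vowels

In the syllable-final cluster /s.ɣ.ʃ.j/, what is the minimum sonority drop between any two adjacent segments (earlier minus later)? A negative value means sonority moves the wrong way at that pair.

/s/: voiceless fricative = 3.
/ɣ/: voiced fricative = 4.
/ʃ/: voiceless fricative = 3.
/j/: glide = 8.
/s/→/ɣ/: change -1.
/ɣ/→/ʃ/: change +1.
/ʃ/→/j/: change -5.
Minimum = -5.

-5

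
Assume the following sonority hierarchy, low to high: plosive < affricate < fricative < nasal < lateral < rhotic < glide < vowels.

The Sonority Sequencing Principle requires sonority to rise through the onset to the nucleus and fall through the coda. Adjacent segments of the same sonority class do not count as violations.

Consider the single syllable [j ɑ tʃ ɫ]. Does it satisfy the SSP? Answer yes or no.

Onset: /j/ is a glide (sonority 7); then the nucleus /ɑ/ (sonority 8).
Onset profile 7-8 — rises to the nucleus.
Coda: /tʃ/ is an affricate (sonority 2), /ɫ/ is a lateral (sonority 5).
Coda profile 8-2-5 — does not fall throughout.

no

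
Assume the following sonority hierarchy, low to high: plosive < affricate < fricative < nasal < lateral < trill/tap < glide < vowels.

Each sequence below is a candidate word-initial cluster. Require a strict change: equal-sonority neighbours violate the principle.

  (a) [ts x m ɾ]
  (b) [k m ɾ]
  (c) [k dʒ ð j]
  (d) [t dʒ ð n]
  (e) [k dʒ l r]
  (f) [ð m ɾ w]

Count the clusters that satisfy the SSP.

6

(a) sonority 2-3-4-6: well-formed.
(b) sonority 1-4-6: well-formed.
(c) sonority 1-2-3-7: well-formed.
(d) sonority 1-2-3-4: well-formed.
(e) sonority 1-2-5-6: well-formed.
(f) sonority 3-4-6-7: well-formed.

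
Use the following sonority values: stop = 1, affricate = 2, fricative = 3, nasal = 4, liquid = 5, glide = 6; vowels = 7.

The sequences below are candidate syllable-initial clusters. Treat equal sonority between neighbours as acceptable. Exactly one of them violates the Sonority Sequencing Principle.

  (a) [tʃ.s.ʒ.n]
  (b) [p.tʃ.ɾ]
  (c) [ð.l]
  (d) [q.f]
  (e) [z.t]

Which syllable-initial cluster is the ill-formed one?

e

(a) [tʃ.s.ʒ.n]: profile 2-3-3-4 — obeys.
(b) [p.tʃ.ɾ]: profile 1-2-5 — obeys.
(c) [ð.l]: profile 3-5 — obeys.
(d) [q.f]: profile 1-3 — obeys.
(e) [z.t]: profile 3-1 — violates.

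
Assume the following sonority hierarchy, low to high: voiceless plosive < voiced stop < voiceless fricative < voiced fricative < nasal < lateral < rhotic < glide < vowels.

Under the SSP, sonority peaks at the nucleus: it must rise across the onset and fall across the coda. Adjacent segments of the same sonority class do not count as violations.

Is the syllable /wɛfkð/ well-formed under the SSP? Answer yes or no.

no

Onset: /w/ is a glide (sonority 8); then the nucleus /ɛ/ (sonority 9).
Onset profile 8-9 — rises to the nucleus.
Coda: /f/ is a voiceless fricative (sonority 3), /k/ is a voiceless plosive (sonority 1), /ð/ is a voiced fricative (sonority 4).
Coda profile 9-3-1-4 — does not fall throughout.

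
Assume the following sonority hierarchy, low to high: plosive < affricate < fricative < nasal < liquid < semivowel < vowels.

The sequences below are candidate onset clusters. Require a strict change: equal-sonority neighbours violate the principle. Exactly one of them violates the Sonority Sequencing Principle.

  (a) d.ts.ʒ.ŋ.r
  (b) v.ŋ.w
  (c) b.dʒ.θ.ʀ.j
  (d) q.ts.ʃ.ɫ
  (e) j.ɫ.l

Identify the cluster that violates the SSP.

(a) 1-2-3-4-5 → obeys
(b) 3-4-6 → obeys
(c) 1-2-3-5-6 → obeys
(d) 1-2-3-5 → obeys
(e) 6-5-5 → violates

e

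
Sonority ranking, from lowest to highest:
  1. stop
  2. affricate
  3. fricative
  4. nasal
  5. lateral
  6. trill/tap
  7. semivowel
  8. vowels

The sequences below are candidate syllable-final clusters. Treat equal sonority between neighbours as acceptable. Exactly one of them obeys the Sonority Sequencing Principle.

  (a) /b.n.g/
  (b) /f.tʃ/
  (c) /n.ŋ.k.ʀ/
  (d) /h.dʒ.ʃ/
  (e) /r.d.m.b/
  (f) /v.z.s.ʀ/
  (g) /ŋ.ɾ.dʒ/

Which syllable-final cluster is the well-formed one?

b

(a) 1-4-1 → violates
(b) 3-2 → obeys
(c) 4-4-1-6 → violates
(d) 3-2-3 → violates
(e) 6-1-4-1 → violates
(f) 3-3-3-6 → violates
(g) 4-6-2 → violates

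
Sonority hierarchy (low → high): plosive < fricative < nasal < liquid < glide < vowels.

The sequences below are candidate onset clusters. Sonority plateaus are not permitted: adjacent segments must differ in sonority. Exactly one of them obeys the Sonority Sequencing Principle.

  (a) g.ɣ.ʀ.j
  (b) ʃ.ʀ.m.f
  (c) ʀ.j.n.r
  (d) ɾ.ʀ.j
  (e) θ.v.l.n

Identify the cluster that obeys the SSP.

a

(a) g.ɣ.ʀ.j: profile 1-2-4-5 — obeys.
(b) ʃ.ʀ.m.f: profile 2-4-3-2 — violates.
(c) ʀ.j.n.r: profile 4-5-3-4 — violates.
(d) ɾ.ʀ.j: profile 4-4-5 — violates.
(e) θ.v.l.n: profile 2-2-4-3 — violates.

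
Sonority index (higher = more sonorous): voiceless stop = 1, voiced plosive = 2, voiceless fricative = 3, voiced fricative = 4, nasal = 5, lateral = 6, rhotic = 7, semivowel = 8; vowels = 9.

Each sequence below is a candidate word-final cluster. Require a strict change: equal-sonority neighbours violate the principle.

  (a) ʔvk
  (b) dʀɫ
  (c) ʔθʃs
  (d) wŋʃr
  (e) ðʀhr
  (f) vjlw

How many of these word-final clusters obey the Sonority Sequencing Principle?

0

(a) ʔvk: profile 1-4-1 — violates.
(b) dʀɫ: profile 2-7-6 — violates.
(c) ʔθʃs: profile 1-3-3-3 — violates.
(d) wŋʃr: profile 8-5-3-7 — violates.
(e) ðʀhr: profile 4-7-3-7 — violates.
(f) vjlw: profile 4-8-6-8 — violates.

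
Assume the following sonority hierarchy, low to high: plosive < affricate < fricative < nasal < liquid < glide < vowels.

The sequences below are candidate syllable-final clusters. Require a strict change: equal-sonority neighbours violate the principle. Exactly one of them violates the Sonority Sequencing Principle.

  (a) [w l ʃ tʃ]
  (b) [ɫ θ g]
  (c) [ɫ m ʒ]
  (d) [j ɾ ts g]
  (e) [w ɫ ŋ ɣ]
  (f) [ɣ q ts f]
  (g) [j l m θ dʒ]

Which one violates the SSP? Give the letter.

f

(a) 6-5-3-2 → obeys
(b) 5-3-1 → obeys
(c) 5-4-3 → obeys
(d) 6-5-2-1 → obeys
(e) 6-5-4-3 → obeys
(f) 3-1-2-3 → violates
(g) 6-5-4-3-2 → obeys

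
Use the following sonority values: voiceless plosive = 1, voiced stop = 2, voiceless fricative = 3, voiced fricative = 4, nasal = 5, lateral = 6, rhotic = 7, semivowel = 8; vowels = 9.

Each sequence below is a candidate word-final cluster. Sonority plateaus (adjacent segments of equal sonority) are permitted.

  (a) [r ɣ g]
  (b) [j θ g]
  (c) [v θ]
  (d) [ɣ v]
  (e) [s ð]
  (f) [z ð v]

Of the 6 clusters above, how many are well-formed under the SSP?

5

(a) sonority 7-4-2: well-formed.
(b) sonority 8-3-2: well-formed.
(c) sonority 4-3: well-formed.
(d) sonority 4-4: well-formed.
(e) sonority 3-4: ill-formed.
(f) sonority 4-4-4: well-formed.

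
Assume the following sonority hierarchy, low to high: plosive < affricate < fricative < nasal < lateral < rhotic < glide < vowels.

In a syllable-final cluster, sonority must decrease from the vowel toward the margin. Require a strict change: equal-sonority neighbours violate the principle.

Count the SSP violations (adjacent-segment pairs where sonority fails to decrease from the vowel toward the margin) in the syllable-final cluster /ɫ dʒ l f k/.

/ɫ/: lateral = 5.
/dʒ/: affricate = 2.
/l/: lateral = 5.
/f/: fricative = 3.
/k/: plosive = 1.
/ɫ/→/dʒ/: 5→2 (falls) — ok.
/dʒ/→/l/: 2→5 (does not fall) — violation.
/l/→/f/: 5→3 (falls) — ok.
/f/→/k/: 3→1 (falls) — ok.

1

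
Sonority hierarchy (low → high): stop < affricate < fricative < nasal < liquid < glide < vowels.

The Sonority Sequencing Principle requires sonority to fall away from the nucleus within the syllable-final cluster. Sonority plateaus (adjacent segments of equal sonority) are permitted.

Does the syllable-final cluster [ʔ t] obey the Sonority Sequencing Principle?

/ʔ/: stop = 1.
/t/: stop = 1.
The profile 1-1 is non-increasing (plateaus allowed), so the syllable-final cluster satisfies the SSP.

yes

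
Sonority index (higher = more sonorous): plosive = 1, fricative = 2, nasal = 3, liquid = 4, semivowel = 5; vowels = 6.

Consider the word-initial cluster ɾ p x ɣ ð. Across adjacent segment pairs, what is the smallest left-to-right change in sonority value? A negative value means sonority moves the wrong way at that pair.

/ɾ/ is a liquid (sonority 4).
/p/ is a plosive (sonority 1).
/x/ is a fricative (sonority 2).
/ɣ/ is a fricative (sonority 2).
/ð/ is a fricative (sonority 2).
/ɾ/→/p/: change -3.
/p/→/x/: change +1.
/x/→/ɣ/: change +0.
/ɣ/→/ð/: change +0.
Minimum = -3.

-3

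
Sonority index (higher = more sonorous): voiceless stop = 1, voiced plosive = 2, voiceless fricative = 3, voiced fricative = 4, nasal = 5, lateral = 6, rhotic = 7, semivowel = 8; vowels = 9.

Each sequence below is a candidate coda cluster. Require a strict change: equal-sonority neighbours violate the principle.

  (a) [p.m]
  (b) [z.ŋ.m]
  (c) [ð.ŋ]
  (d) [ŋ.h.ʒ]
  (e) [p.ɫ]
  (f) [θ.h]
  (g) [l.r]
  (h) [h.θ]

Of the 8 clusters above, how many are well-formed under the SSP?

(a) 1-5 → violates
(b) 4-5-5 → violates
(c) 4-5 → violates
(d) 5-3-4 → violates
(e) 1-6 → violates
(f) 3-3 → violates
(g) 6-7 → violates
(h) 3-3 → violates

0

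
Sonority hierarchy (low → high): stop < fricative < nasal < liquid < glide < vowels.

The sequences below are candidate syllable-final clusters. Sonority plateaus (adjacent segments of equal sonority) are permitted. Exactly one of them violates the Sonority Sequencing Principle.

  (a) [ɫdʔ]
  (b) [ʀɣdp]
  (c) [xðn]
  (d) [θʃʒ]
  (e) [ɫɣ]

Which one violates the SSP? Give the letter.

(a) 4-1-1 → obeys
(b) 4-2-1-1 → obeys
(c) 2-2-3 → violates
(d) 2-2-2 → obeys
(e) 4-2 → obeys

c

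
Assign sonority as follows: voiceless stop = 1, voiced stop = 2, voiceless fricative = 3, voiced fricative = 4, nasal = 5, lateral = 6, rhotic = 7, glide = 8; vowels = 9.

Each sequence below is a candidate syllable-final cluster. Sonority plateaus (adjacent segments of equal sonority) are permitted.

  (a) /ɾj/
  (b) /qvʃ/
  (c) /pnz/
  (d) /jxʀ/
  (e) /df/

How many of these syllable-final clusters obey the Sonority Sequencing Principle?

0

(a) 7-8 → violates
(b) 1-4-3 → violates
(c) 1-5-4 → violates
(d) 8-3-7 → violates
(e) 2-3 → violates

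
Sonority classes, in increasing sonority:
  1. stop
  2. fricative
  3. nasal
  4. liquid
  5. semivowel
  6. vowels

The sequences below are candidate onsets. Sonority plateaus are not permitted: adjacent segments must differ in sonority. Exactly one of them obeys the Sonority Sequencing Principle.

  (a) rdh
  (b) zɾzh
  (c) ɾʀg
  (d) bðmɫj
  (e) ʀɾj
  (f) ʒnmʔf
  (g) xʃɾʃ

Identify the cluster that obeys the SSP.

(a) rdh: profile 4-1-2 — violates.
(b) zɾzh: profile 2-4-2-2 — violates.
(c) ɾʀg: profile 4-4-1 — violates.
(d) bðmɫj: profile 1-2-3-4-5 — obeys.
(e) ʀɾj: profile 4-4-5 — violates.
(f) ʒnmʔf: profile 2-3-3-1-2 — violates.
(g) xʃɾʃ: profile 2-2-4-2 — violates.

d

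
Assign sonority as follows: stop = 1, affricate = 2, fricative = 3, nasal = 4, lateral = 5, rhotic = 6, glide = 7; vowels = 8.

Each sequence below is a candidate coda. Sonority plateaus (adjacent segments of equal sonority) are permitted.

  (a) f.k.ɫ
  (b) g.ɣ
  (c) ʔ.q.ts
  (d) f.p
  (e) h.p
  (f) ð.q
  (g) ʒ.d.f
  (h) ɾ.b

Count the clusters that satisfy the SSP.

4

(a) sonority 3-1-5: ill-formed.
(b) sonority 1-3: ill-formed.
(c) sonority 1-1-2: ill-formed.
(d) sonority 3-1: well-formed.
(e) sonority 3-1: well-formed.
(f) sonority 3-1: well-formed.
(g) sonority 3-1-3: ill-formed.
(h) sonority 6-1: well-formed.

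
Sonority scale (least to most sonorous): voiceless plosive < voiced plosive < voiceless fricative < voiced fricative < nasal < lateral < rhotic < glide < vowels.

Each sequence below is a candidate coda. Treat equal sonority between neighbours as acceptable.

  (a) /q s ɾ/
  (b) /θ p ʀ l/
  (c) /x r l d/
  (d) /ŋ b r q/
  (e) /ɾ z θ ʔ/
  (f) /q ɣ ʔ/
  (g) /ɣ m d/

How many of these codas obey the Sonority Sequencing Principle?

1

(a) 1-3-7 → violates
(b) 3-1-7-6 → violates
(c) 3-7-6-2 → violates
(d) 5-2-7-1 → violates
(e) 7-4-3-1 → obeys
(f) 1-4-1 → violates
(g) 4-5-2 → violates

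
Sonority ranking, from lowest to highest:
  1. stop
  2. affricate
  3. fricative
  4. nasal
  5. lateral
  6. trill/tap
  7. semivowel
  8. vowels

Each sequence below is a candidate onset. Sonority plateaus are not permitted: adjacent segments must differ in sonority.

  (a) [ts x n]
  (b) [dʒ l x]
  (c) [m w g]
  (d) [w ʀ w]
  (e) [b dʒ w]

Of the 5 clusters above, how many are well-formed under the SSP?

2

(a) sonority 2-3-4: well-formed.
(b) sonority 2-5-3: ill-formed.
(c) sonority 4-7-1: ill-formed.
(d) sonority 7-6-7: ill-formed.
(e) sonority 1-2-7: well-formed.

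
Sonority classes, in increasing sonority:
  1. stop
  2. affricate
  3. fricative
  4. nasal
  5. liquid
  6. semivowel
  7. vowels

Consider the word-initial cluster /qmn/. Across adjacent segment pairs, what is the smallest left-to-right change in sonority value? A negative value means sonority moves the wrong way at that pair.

0

/q/ — stop, sonority 1.
/m/ — nasal, sonority 4.
/n/ — nasal, sonority 4.
/q/→/m/: change +3.
/m/→/n/: change +0.
Minimum = 0.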